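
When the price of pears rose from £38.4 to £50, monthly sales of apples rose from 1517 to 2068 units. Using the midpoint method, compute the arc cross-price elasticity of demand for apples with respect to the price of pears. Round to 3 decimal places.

1.171

ΔQ_A = 2068 − 1517 = 551; ΔP_B = 50 − 38.4 = 11.6.
Midpoints: Q̄_A = 1792.5, P̄_B = 44.20.
ε = (ΔQ_A/Q̄_A)/(ΔP_B/P̄_B) = (551/1792.5)/(11.6/44.20) ≈ 1.171.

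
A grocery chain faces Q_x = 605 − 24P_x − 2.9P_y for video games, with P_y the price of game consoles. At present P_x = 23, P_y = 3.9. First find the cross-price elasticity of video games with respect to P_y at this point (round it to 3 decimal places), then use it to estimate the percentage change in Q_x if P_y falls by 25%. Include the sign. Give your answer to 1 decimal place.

At P_x = 23, P_y = 3.9: Q_x = 41.69.
∂Q_x/∂P_y = -2.9.
ε = (∂Q_x/∂P_y)(P_y/Q_x) = -2.9000 × 3.9/41.69 ≈ -0.271.
%ΔQ_x ≈ ε × %ΔP_y = -0.271 × (-25%) = 6.8%.

6.8%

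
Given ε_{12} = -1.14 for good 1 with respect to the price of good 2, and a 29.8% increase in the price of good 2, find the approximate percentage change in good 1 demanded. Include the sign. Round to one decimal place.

%ΔQ ≈ ε × %ΔP of good 2 = -1.14 × (29.8%) = -34.0%.

-34.0%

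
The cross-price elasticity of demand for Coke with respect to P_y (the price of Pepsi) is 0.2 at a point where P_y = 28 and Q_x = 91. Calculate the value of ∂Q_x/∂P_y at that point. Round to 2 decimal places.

0.65

ε = (∂Q_x/∂P_y)·(P_y/Q_x) ⇒ ∂Q_x/∂P_y = ε·Q_x/P_y = 0.2 × 91/28 ≈ 0.65.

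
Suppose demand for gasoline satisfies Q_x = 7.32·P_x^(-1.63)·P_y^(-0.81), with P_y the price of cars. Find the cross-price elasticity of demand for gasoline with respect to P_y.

In a log-linear (constant-elasticity) demand function, the coefficient on the exponent of P_y is the cross-price elasticity.
ε = -0.81. Negative, so gasoline and cars are complements.

-0.81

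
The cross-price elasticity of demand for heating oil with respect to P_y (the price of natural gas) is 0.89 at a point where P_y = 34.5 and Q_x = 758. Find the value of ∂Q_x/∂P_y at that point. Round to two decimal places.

19.55

ε = (∂Q_x/∂P_y)·(P_y/Q_x) ⇒ ∂Q_x/∂P_y = ε·Q_x/P_y = 0.89 × 758/34.5 ≈ 19.55.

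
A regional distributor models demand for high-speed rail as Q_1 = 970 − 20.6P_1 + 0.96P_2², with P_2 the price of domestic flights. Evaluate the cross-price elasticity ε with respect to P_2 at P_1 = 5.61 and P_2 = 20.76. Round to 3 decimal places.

At P_1 = 5.61 and P_2 = 20.76: Q_1 = 1268.172.
∂Q_1/∂P_2 = 1.92P_2 = 1.92(20.76) = 39.8592.
ε = (∂Q_1/∂P_2)(P_2/Q_1) = 39.8592 × (20.76/1268.172) ≈ 0.652.
ε > 0: substitutes.

0.652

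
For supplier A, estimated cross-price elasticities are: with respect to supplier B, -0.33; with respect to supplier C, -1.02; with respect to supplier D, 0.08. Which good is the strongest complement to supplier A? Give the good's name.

supplier C

Complements have ε < 0. The most negative value is -1.02 (supplier C).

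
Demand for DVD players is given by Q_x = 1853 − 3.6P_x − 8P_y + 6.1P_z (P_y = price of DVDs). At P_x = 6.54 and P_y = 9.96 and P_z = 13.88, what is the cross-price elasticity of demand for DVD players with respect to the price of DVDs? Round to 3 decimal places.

At P_x = 6.54 and P_y = 9.96 and P_z = 13.88: Q_x = 1834.444.
∂Q_x/∂P_y = -8.
ε = (∂Q_x/∂P_y)(P_y/Q_x) = -8 × (9.96/1834.444) ≈ -0.043.

-0.043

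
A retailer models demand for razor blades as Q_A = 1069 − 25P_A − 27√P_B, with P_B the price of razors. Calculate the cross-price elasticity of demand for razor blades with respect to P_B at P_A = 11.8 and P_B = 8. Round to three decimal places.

At P_A = 11.8 and P_B = 8: Q_A = 697.632.
∂Q_A/∂P_B = -27/(2√P_B) = -27/(2√8) = -4.7730.
ε = (∂Q_A/∂P_B)(P_B/Q_A) = -4.7730 × (8/697.632) ≈ -0.055.

-0.055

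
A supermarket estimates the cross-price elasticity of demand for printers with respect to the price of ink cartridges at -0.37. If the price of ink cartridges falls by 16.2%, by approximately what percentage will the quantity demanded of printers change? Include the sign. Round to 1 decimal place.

6.0%

%ΔQ ≈ ε × %ΔP of ink cartridges = -0.37 × (-16.2%) = 6.0%.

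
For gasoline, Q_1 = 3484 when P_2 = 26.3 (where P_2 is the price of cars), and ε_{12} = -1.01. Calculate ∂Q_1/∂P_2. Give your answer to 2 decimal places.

-133.80

ε = (∂Q_1/∂P_2)·(P_2/Q_1) ⇒ ∂Q_1/∂P_2 = ε·Q_1/P_2 = -1.01 × 3484/26.3 ≈ -133.80.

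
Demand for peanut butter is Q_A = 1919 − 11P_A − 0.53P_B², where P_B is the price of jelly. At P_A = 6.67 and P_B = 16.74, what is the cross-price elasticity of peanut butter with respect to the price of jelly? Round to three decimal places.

-0.175

At P_A = 6.67 and P_B = 16.74: Q_A = 1697.109.
∂Q_A/∂P_B = -1.06P_B = -1.06(16.74) = -17.7444.
ε = (∂Q_A/∂P_B)(P_B/Q_A) = -17.7444 × (16.74/1697.109) ≈ -0.175.
ε < 0: complements.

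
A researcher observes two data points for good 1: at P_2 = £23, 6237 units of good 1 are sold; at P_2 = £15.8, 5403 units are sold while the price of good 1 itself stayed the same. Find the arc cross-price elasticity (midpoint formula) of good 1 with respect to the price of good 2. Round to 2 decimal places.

ΔQ_1 = 5403 − 6237 = -834; ΔP_2 = 15.8 − 23 = -7.2.
Midpoints: Q̄_1 = 5820.0, P̄_2 = 19.40.
ε = (ΔQ_1/Q̄_1)/(ΔP_2/P̄_2) = (-834/5820.0)/(-7.2/19.40) ≈ 0.39.

0.39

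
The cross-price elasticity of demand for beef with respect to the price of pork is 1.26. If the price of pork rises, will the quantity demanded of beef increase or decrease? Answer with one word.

ε > 0 and the price of pork rises, so the quantity of beef moves in the same direction: it increases.

increase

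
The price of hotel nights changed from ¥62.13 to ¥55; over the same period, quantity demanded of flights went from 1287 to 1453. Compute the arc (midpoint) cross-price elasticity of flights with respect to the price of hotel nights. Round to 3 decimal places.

-0.995

ΔQ_A = 1453 − 1287 = 166; ΔP_B = 55 − 62.13 = -7.13.
Midpoints: Q̄_A = 1370.0, P̄_B = 58.56.
ε = (ΔQ_A/Q̄_A)/(ΔP_B/P̄_B) = (166/1370.0)/(-7.13/58.56) ≈ -0.995.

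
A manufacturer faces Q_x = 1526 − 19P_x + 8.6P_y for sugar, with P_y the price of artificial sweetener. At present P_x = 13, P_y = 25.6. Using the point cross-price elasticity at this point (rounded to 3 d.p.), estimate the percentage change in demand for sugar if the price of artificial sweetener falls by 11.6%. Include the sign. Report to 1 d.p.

-1.7%

At P_x = 13, P_y = 25.6: Q_x = 1499.16.
∂Q_x/∂P_y = 8.6.
ε = (∂Q_x/∂P_y)(P_y/Q_x) = 8.6000 × 25.6/1499.16 ≈ 0.147.
%ΔQ_x ≈ ε × %ΔP_y = 0.147 × (-11.6%) = -1.7%.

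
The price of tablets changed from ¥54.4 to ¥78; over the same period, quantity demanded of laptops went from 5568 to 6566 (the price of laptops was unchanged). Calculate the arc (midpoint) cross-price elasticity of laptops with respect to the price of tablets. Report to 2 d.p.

ΔQ_A = 6566 − 5568 = 998; ΔP_B = 78 − 54.4 = 23.6.
Midpoints: Q̄_A = 6067.0, P̄_B = 66.20.
ε = (ΔQ_A/Q̄_A)/(ΔP_B/P̄_B) = (998/6067.0)/(23.6/66.20) ≈ 0.46.

0.46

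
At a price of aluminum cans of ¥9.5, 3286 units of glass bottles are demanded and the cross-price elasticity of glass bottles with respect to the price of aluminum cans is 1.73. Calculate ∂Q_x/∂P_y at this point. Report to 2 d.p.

598.40

ε = (∂Q_x/∂P_y)·(P_y/Q_x) ⇒ ∂Q_x/∂P_y = ε·Q_x/P_y = 1.73 × 3286/9.5 ≈ 598.40.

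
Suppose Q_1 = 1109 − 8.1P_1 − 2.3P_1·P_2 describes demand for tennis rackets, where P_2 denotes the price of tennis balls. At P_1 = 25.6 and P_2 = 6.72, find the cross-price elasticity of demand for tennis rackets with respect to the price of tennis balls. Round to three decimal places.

-0.782

At P_1 = 25.6 and P_2 = 6.72: Q_1 = 505.966.
∂Q_1/∂P_2 = -2.3P_1 = -2.3(25.6) = -58.8800.
ε = (∂Q_1/∂P_2)(P_2/Q_1) = -58.8800 × (6.72/505.966) ≈ -0.782.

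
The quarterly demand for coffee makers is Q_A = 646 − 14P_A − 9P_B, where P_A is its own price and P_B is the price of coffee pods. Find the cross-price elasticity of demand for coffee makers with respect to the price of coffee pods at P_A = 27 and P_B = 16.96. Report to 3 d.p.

-1.323

At P_A = 27 and P_B = 16.96: Q_A = 115.36.
∂Q_A/∂P_B = -9.
ε = (∂Q_A/∂P_B)(P_B/Q_A) = -9 × (16.96/115.36) ≈ -1.323.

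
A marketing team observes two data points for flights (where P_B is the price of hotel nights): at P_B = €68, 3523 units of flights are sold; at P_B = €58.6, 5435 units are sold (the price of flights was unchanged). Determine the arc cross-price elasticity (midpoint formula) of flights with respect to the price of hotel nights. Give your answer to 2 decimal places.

-2.87

ΔQ_A = 5435 − 3523 = 1912; ΔP_B = 58.6 − 68 = -9.4.
Midpoints: Q̄_A = 4479.0, P̄_B = 63.30.
ε = (ΔQ_A/Q̄_A)/(ΔP_B/P̄_B) = (1912/4479.0)/(-9.4/63.30) ≈ -2.87.
ε < 0: flights and hotel nights are complements.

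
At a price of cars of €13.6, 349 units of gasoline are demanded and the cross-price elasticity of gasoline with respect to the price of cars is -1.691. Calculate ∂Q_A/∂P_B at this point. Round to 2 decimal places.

-43.39

ε = (∂Q_A/∂P_B)·(P_B/Q_A) ⇒ ∂Q_A/∂P_B = ε·Q_A/P_B = -1.691 × 349/13.6 ≈ -43.39.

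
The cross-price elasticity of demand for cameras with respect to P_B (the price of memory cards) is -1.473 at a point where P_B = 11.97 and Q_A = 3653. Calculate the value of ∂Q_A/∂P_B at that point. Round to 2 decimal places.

ε = (∂Q_A/∂P_B)·(P_B/Q_A) ⇒ ∂Q_A/∂P_B = ε·Q_A/P_B = -1.473 × 3653/11.97 ≈ -449.53.

-449.53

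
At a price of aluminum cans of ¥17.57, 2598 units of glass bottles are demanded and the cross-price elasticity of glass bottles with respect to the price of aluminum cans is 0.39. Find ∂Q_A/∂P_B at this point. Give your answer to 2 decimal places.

57.67

ε = (∂Q_A/∂P_B)·(P_B/Q_A) ⇒ ∂Q_A/∂P_B = ε·Q_A/P_B = 0.39 × 2598/17.57 ≈ 57.67.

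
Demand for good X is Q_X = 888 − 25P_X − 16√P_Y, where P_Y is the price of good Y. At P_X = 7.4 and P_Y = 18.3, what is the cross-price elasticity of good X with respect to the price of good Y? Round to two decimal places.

At P_X = 7.4 and P_Y = 18.3: Q_X = 634.554.
∂Q_X/∂P_Y = -16/(2√P_Y) = -16/(2√18.3) = -1.8701.
ε = (∂Q_X/∂P_Y)(P_Y/Q_X) = -1.8701 × (18.3/634.554) ≈ -0.05.
ε < 0: complements.

-0.05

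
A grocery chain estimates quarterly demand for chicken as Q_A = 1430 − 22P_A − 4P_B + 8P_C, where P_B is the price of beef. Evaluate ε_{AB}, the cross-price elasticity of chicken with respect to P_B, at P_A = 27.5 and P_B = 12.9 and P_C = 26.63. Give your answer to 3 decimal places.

-0.052

At P_A = 27.5 and P_B = 12.9 and P_C = 26.63: Q_A = 986.44.
∂Q_A/∂P_B = -4.
ε = (∂Q_A/∂P_B)(P_B/Q_A) = -4 × (12.9/986.44) ≈ -0.052.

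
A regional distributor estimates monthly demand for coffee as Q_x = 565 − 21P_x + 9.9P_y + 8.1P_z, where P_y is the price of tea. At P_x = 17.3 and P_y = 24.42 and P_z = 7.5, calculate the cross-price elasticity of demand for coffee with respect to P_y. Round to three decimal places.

At P_x = 17.3 and P_y = 24.42 and P_z = 7.5: Q_x = 504.208.
∂Q_x/∂P_y = 9.9.
ε = (∂Q_x/∂P_y)(P_y/Q_x) = 9.9 × (24.42/504.208) ≈ 0.479.
Since ε > 0, coffee and tea are substitutes.

0.479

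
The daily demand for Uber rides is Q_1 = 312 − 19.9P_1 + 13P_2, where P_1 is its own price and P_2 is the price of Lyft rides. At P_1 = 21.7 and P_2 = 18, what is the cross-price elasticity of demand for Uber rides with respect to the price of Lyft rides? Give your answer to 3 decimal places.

2.050

At P_1 = 21.7 and P_2 = 18: Q_1 = 114.17.
∂Q_1/∂P_2 = 13.
ε = (∂Q_1/∂P_2)(P_2/Q_1) = 13 × (18/114.17) ≈ 2.050.
Since ε > 0, Uber rides and Lyft rides are substitutes.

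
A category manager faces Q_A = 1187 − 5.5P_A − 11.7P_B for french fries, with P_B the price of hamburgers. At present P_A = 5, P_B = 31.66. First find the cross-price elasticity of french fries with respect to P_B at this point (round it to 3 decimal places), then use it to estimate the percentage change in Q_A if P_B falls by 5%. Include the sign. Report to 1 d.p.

At P_A = 5, P_B = 31.66: Q_A = 789.078.
∂Q_A/∂P_B = -11.7.
ε = (∂Q_A/∂P_B)(P_B/Q_A) = -11.7000 × 31.66/789.078 ≈ -0.469.
%ΔQ_A ≈ ε × %ΔP_B = -0.469 × (-5%) = 2.3%.

2.3%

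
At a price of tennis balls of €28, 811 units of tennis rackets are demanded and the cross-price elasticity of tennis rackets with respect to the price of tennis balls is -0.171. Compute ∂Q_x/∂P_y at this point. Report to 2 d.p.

-4.95

ε = (∂Q_x/∂P_y)·(P_y/Q_x) ⇒ ∂Q_x/∂P_y = ε·Q_x/P_y = -0.171 × 811/28 ≈ -4.95.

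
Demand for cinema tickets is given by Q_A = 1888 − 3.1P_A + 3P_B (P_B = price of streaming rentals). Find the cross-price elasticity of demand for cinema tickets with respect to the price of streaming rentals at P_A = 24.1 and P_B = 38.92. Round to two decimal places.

0.06

At P_A = 24.1 and P_B = 38.92: Q_A = 1930.05.
∂Q_A/∂P_B = 3.
ε = (∂Q_A/∂P_B)(P_B/Q_A) = 3 × (38.92/1930.05) ≈ 0.06.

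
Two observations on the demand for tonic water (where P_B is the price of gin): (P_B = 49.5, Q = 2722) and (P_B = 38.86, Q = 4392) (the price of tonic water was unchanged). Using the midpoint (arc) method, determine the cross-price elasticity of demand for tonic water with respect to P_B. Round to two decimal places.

ΔQ_A = 4392 − 2722 = 1670; ΔP_B = 38.86 − 49.5 = -10.64.
Midpoints: Q̄_A = 3557.0, P̄_B = 44.18.
ε = (ΔQ_A/Q̄_A)/(ΔP_B/P̄_B) = (1670/3557.0)/(-10.64/44.18) ≈ -1.95.

-1.95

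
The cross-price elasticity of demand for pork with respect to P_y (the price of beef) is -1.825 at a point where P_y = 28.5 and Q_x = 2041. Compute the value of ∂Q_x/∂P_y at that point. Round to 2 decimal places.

-130.70

ε = (∂Q_x/∂P_y)·(P_y/Q_x) ⇒ ∂Q_x/∂P_y = ε·Q_x/P_y = -1.825 × 2041/28.5 ≈ -130.70.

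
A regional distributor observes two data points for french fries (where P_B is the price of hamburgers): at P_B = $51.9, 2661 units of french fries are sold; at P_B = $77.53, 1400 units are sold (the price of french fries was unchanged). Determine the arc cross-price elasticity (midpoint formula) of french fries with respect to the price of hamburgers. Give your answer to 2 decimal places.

-1.57

ΔQ_A = 1400 − 2661 = -1261; ΔP_B = 77.53 − 51.9 = 25.63.
Midpoints: Q̄_A = 2030.5, P̄_B = 64.72.
ε = (ΔQ_A/Q̄_A)/(ΔP_B/P̄_B) = (-1261/2030.5)/(25.63/64.72) ≈ -1.57.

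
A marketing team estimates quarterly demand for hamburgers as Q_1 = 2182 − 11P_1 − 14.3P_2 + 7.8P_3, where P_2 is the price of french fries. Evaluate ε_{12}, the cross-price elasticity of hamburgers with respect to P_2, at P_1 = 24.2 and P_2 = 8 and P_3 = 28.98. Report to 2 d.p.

At P_1 = 24.2 and P_2 = 8 and P_3 = 28.98: Q_1 = 2027.444.
∂Q_1/∂P_2 = -14.3.
ε = (∂Q_1/∂P_2)(P_2/Q_1) = -14.3 × (8/2027.444) ≈ -0.06.
Since ε < 0, hamburgers and french fries are complements.

-0.06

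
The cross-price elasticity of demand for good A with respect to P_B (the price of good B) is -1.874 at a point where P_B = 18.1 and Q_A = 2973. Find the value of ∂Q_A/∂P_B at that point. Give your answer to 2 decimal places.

-307.81

ε = (∂Q_A/∂P_B)·(P_B/Q_A) ⇒ ∂Q_A/∂P_B = ε·Q_A/P_B = -1.874 × 2973/18.1 ≈ -307.81.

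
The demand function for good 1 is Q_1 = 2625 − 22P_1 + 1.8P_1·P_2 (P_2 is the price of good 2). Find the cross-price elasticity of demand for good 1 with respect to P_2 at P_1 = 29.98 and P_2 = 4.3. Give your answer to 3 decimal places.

At P_1 = 29.98 and P_2 = 4.3: Q_1 = 2197.485.
∂Q_1/∂P_2 = 1.8P_1 = 1.8(29.98) = 53.9640.
ε = (∂Q_1/∂P_2)(P_2/Q_1) = 53.9640 × (4.3/2197.485) ≈ 0.106.
ε > 0: substitutes.

0.106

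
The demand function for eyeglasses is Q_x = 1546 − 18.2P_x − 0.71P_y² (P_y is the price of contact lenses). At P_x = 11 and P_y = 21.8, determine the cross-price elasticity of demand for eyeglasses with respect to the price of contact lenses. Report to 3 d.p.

-0.669

At P_x = 11 and P_y = 21.8: Q_x = 1008.380.
∂Q_x/∂P_y = -1.42P_y = -1.42(21.8) = -30.9560.
ε = (∂Q_x/∂P_y)(P_y/Q_x) = -30.9560 × (21.8/1008.380) ≈ -0.669.
ε < 0: complements.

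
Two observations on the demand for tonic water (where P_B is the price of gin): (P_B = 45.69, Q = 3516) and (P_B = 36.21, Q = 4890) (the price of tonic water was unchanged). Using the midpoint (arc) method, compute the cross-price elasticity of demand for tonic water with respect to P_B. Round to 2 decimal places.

ΔQ_A = 4890 − 3516 = 1374; ΔP_B = 36.21 − 45.69 = -9.48.
Midpoints: Q̄_A = 4203.0, P̄_B = 40.95.
ε = (ΔQ_A/Q̄_A)/(ΔP_B/P̄_B) = (1374/4203.0)/(-9.48/40.95) ≈ -1.41.
ε < 0: tonic water and gin are complements.

-1.41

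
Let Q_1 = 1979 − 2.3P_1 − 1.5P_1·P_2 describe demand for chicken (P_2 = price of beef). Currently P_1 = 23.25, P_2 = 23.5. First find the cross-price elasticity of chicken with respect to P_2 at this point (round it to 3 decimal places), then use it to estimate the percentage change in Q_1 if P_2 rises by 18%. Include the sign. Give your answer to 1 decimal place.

At P_1 = 23.25, P_2 = 23.5: Q_1 = 1105.963.
∂Q_1/∂P_2 = -1.5P_1 = -34.8750.
ε = (∂Q_1/∂P_2)(P_2/Q_1) = -34.8750 × 23.5/1105.963 ≈ -0.741.
%ΔQ_1 ≈ ε × %ΔP_2 = -0.741 × (18%) = -13.3%.

-13.3%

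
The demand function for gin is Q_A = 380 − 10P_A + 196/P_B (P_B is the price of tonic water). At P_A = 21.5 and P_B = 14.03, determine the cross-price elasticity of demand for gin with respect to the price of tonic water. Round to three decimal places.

-0.078

At P_A = 21.5 and P_B = 14.03: Q_A = 178.970.
∂Q_A/∂P_B = −196/P_B² = -0.9957.
ε = (∂Q_A/∂P_B)(P_B/Q_A) = -0.9957 × (14.03/178.970) ≈ -0.078.
ε < 0: complements.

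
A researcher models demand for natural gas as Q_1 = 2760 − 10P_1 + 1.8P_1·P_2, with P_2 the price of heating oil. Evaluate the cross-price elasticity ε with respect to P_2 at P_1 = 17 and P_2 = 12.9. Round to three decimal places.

At P_1 = 17 and P_2 = 12.9: Q_1 = 2984.74.
∂Q_1/∂P_2 = 1.8P_1 = 1.8(17) = 30.6000.
ε = (∂Q_1/∂P_2)(P_2/Q_1) = 30.6000 × (12.9/2984.74) ≈ 0.132.
ε > 0: substitutes.

0.132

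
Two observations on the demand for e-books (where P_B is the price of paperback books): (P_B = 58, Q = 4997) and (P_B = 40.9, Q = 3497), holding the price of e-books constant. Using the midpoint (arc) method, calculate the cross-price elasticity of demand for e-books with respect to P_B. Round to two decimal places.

ΔQ_A = 3497 − 4997 = -1500; ΔP_B = 40.9 − 58 = -17.1.
Midpoints: Q̄_A = 4247.0, P̄_B = 49.45.
ε = (ΔQ_A/Q̄_A)/(ΔP_B/P̄_B) = (-1500/4247.0)/(-17.1/49.45) ≈ 1.02.
ε > 0: e-books and paperback books are substitutes.

1.02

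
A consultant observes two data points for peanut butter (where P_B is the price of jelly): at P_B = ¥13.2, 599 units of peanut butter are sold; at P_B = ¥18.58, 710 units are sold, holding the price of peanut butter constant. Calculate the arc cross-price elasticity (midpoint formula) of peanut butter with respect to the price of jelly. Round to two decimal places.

0.50

ΔQ_A = 710 − 599 = 111; ΔP_B = 18.58 − 13.2 = 5.38.
Midpoints: Q̄_A = 654.5, P̄_B = 15.89.
ε = (ΔQ_A/Q̄_A)/(ΔP_B/P̄_B) = (111/654.5)/(5.38/15.89) ≈ 0.50.
ε > 0: peanut butter and jelly are substitutes.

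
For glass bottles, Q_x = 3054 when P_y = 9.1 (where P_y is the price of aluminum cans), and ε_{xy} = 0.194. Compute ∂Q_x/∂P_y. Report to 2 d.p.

65.11

ε = (∂Q_x/∂P_y)·(P_y/Q_x) ⇒ ∂Q_x/∂P_y = ε·Q_x/P_y = 0.194 × 3054/9.1 ≈ 65.11.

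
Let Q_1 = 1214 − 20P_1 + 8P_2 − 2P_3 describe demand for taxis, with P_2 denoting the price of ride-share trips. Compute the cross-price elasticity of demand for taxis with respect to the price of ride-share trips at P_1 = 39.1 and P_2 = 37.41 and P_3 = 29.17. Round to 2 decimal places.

At P_1 = 39.1 and P_2 = 37.41 and P_3 = 29.17: Q_1 = 672.94.
∂Q_1/∂P_2 = 8.
ε = (∂Q_1/∂P_2)(P_2/Q_1) = 8 × (37.41/672.94) ≈ 0.44.

0.44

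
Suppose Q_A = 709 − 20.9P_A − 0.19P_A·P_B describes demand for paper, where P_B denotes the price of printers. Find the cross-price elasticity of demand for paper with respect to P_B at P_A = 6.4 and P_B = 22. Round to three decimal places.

-0.049

At P_A = 6.4 and P_B = 22: Q_A = 548.488.
∂Q_A/∂P_B = -0.19P_A = -0.19(6.4) = -1.2160.
ε = (∂Q_A/∂P_B)(P_B/Q_A) = -1.2160 × (22/548.488) ≈ -0.049.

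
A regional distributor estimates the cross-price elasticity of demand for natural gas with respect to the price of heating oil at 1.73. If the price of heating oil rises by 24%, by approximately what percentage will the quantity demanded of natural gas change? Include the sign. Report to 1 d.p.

41.5%

%ΔQ ≈ ε × %ΔP of heating oil = 1.73 × (24%) = 41.5%.
Demand for natural gas rises by about 41.5%.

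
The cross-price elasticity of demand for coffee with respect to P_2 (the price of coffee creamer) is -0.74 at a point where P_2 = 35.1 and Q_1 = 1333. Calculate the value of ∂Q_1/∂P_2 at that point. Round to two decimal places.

-28.10

ε = (∂Q_1/∂P_2)·(P_2/Q_1) ⇒ ∂Q_1/∂P_2 = ε·Q_1/P_2 = -0.74 × 1333/35.1 ≈ -28.10.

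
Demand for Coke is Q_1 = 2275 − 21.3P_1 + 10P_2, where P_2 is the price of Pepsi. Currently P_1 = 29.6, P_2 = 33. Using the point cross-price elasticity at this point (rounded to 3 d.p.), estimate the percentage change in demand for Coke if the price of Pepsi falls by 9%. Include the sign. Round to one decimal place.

At P_1 = 29.6, P_2 = 33: Q_1 = 1974.52.
∂Q_1/∂P_2 = 10.
ε = (∂Q_1/∂P_2)(P_2/Q_1) = 10.0000 × 33/1974.52 ≈ 0.167.
%ΔQ_1 ≈ ε × %ΔP_2 = 0.167 × (-9%) = -1.5%.

-1.5%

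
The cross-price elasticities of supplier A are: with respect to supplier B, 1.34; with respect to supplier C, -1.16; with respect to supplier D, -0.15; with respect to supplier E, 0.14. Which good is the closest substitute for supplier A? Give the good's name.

supplier B

Substitutes have ε > 0. Among the positive values, 1.34 (supplier B) is largest.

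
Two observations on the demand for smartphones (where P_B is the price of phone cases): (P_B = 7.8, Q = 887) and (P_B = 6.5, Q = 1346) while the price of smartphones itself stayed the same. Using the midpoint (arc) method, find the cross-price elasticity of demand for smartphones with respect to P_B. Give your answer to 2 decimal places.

ΔQ_A = 1346 − 887 = 459; ΔP_B = 6.5 − 7.8 = -1.3.
Midpoints: Q̄_A = 1116.5, P̄_B = 7.15.
ε = (ΔQ_A/Q̄_A)/(ΔP_B/P̄_B) = (459/1116.5)/(-1.3/7.15) ≈ -2.26.
ε < 0: smartphones and phone cases are complements.

-2.26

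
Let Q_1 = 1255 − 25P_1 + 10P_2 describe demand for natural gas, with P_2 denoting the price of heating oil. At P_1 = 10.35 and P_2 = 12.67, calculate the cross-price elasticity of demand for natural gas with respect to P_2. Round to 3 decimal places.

At P_1 = 10.35 and P_2 = 12.67: Q_1 = 1122.95.
∂Q_1/∂P_2 = 10.
ε = (∂Q_1/∂P_2)(P_2/Q_1) = 10 × (12.67/1122.95) ≈ 0.113.
Since ε > 0, natural gas and heating oil are substitutes.

0.113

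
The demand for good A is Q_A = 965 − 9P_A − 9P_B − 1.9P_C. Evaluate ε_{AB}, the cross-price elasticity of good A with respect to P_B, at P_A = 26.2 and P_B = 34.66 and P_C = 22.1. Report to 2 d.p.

At P_A = 26.2 and P_B = 34.66 and P_C = 22.1: Q_A = 375.27.
∂Q_A/∂P_B = -9.
ε = (∂Q_A/∂P_B)(P_B/Q_A) = -9 × (34.66/375.27) ≈ -0.83.
Since ε < 0, good A and good B are complements.

-0.83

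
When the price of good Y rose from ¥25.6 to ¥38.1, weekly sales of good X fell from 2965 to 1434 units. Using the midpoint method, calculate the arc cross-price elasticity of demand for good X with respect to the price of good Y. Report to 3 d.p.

ΔQ_X = 1434 − 2965 = -1531; ΔP_Y = 38.1 − 25.6 = 12.5.
Midpoints: Q̄_X = 2199.5, P̄_Y = 31.85.
ε = (ΔQ_X/Q̄_X)/(ΔP_Y/P̄_Y) = (-1531/2199.5)/(12.5/31.85) ≈ -1.774.

-1.774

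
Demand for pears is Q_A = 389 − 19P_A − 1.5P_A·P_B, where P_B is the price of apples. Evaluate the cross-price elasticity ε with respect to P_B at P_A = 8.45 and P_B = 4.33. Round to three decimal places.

At P_A = 8.45 and P_B = 4.33: Q_A = 173.567.
∂Q_A/∂P_B = -1.5P_A = -1.5(8.45) = -12.6750.
ε = (∂Q_A/∂P_B)(P_B/Q_A) = -12.6750 × (4.33/173.567) ≈ -0.316.
ε < 0: complements.

-0.316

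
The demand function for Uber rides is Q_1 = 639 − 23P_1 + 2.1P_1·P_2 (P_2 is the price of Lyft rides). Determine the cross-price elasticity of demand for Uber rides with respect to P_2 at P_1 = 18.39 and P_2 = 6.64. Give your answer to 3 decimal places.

At P_1 = 18.39 and P_2 = 6.64: Q_1 = 472.460.
∂Q_1/∂P_2 = 2.1P_1 = 2.1(18.39) = 38.6190.
ε = (∂Q_1/∂P_2)(P_2/Q_1) = 38.6190 × (6.64/472.460) ≈ 0.543.

0.543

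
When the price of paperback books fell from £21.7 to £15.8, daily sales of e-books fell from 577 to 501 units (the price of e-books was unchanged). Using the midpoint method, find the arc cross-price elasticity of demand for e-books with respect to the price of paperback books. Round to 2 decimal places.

0.45

ΔQ_A = 501 − 577 = -76; ΔP_B = 15.8 − 21.7 = -5.9.
Midpoints: Q̄_A = 539.0, P̄_B = 18.75.
ε = (ΔQ_A/Q̄_A)/(ΔP_B/P̄_B) = (-76/539.0)/(-5.9/18.75) ≈ 0.45.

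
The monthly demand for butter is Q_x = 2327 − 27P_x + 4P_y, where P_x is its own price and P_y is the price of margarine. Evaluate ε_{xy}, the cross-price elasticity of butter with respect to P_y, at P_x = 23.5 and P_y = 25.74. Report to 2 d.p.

0.06

At P_x = 23.5 and P_y = 25.74: Q_x = 1795.46.
∂Q_x/∂P_y = 4.
ε = (∂Q_x/∂P_y)(P_y/Q_x) = 4 × (25.74/1795.46) ≈ 0.06.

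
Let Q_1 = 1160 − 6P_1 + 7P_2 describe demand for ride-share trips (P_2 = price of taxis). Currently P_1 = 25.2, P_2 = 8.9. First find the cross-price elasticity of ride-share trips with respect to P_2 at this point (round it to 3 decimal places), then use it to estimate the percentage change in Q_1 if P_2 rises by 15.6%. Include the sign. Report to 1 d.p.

0.9%

At P_1 = 25.2, P_2 = 8.9: Q_1 = 1071.1.
∂Q_1/∂P_2 = 7.
ε = (∂Q_1/∂P_2)(P_2/Q_1) = 7.0000 × 8.9/1071.1 ≈ 0.058.
%ΔQ_1 ≈ ε × %ΔP_2 = 0.058 × (15.6%) = 0.9%.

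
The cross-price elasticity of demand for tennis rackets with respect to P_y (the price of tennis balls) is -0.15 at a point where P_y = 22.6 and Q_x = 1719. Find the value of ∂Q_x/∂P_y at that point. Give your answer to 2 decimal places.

-11.41

ε = (∂Q_x/∂P_y)·(P_y/Q_x) ⇒ ∂Q_x/∂P_y = ε·Q_x/P_y = -0.15 × 1719/22.6 ≈ -11.41.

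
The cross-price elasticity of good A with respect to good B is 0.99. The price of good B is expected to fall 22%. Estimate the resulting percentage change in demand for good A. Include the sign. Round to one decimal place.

%ΔQ ≈ ε × %ΔP of good B = 0.99 × (-22%) = -21.8%.
Demand for good A falls by about 21.8%.

-21.8%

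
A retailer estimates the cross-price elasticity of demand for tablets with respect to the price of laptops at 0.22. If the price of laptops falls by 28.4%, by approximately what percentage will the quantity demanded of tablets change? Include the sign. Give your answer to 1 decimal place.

%ΔQ ≈ ε × %ΔP of laptops = 0.22 × (-28.4%) = -6.2%.

-6.2%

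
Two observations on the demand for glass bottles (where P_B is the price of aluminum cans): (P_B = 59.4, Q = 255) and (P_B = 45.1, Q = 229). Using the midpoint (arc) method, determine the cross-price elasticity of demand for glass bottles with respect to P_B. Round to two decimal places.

ΔQ_A = 229 − 255 = -26; ΔP_B = 45.1 − 59.4 = -14.3.
Midpoints: Q̄_A = 242.0, P̄_B = 52.25.
ε = (ΔQ_A/Q̄_A)/(ΔP_B/P̄_B) = (-26/242.0)/(-14.3/52.25) ≈ 0.39.
ε > 0: glass bottles and aluminum cans are substitutes.

0.39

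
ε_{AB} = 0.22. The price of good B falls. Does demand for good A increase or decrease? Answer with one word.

ε > 0 and the price of good B falls, so the quantity of good A moves in the same direction: it decreases.

decrease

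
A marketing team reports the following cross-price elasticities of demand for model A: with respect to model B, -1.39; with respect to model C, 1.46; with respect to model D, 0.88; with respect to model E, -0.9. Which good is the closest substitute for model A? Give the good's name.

model C

Substitutes have ε > 0. Among the positive values, 1.46 (model C) is largest.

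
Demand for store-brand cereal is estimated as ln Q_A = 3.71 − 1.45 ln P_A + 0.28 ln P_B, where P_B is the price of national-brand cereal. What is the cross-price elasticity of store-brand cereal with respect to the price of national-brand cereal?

0.28

In a log-linear (constant-elasticity) demand function, the coefficient on ln P_B is the cross-price elasticity.
ε = 0.28. Positive, so store-brand cereal and national-brand cereal are substitutes.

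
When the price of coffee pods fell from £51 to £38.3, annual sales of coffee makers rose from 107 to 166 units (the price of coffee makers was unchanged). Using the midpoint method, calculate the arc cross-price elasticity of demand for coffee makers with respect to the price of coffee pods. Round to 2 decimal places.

ΔQ_A = 166 − 107 = 59; ΔP_B = 38.3 − 51 = -12.7.
Midpoints: Q̄_A = 136.5, P̄_B = 44.65.
ε = (ΔQ_A/Q̄_A)/(ΔP_B/P̄_B) = (59/136.5)/(-12.7/44.65) ≈ -1.52.
ε < 0: coffee makers and coffee pods are complements.

-1.52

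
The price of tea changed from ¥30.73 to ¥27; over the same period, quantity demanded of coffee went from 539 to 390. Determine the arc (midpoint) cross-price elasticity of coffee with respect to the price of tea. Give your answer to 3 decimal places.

ΔQ_A = 390 − 539 = -149; ΔP_B = 27 − 30.73 = -3.73.
Midpoints: Q̄_A = 464.5, P̄_B = 28.87.
ε = (ΔQ_A/Q̄_A)/(ΔP_B/P̄_B) = (-149/464.5)/(-3.73/28.87) ≈ 2.482.
ε > 0: coffee and tea are substitutes.

2.482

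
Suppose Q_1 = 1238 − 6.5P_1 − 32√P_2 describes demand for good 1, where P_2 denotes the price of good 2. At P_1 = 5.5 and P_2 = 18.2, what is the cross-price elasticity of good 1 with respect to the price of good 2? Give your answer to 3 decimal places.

-0.064

At P_1 = 5.5 and P_2 = 18.2: Q_1 = 1065.733.
∂Q_1/∂P_2 = -32/(2√P_2) = -32/(2√18.2) = -3.7505.
ε = (∂Q_1/∂P_2)(P_2/Q_1) = -3.7505 × (18.2/1065.733) ≈ -0.064.
ε < 0: complements.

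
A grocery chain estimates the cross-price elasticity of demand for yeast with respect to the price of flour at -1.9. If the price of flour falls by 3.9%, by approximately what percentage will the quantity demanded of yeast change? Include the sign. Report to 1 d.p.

%ΔQ ≈ ε × %ΔP of flour = -1.9 × (-3.9%) = 7.4%.
Demand for yeast rises by about 7.4%.

7.4%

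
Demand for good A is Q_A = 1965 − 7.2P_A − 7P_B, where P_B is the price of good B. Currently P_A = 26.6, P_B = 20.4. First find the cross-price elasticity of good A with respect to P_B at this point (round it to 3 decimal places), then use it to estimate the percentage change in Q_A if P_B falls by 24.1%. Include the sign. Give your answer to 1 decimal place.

2.1%

At P_A = 26.6, P_B = 20.4: Q_A = 1630.68.
∂Q_A/∂P_B = -7.
ε = (∂Q_A/∂P_B)(P_B/Q_A) = -7.0000 × 20.4/1630.68 ≈ -0.088.
%ΔQ_A ≈ ε × %ΔP_B = -0.088 × (-24.1%) = 2.1%.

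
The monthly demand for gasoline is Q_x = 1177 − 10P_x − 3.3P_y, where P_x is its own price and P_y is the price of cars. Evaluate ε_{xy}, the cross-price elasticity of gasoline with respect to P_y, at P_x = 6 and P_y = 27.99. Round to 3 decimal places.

-0.090

At P_x = 6 and P_y = 27.99: Q_x = 1024.633.
∂Q_x/∂P_y = -3.3.
ε = (∂Q_x/∂P_y)(P_y/Q_x) = -3.3 × (27.99/1024.633) ≈ -0.090.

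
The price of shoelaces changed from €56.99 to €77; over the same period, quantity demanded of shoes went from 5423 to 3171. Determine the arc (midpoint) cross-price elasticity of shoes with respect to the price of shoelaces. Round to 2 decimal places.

ΔQ_A = 3171 − 5423 = -2252; ΔP_B = 77 − 56.99 = 20.01.
Midpoints: Q̄_A = 4297.0, P̄_B = 67.00.
ε = (ΔQ_A/Q̄_A)/(ΔP_B/P̄_B) = (-2252/4297.0)/(20.01/67.00) ≈ -1.75.
ε < 0: shoes and shoelaces are complements.

-1.75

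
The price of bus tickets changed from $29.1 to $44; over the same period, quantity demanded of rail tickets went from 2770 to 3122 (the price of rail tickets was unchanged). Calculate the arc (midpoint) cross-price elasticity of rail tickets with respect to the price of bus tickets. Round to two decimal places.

ΔQ_A = 3122 − 2770 = 352; ΔP_B = 44 − 29.1 = 14.9.
Midpoints: Q̄_A = 2946.0, P̄_B = 36.55.
ε = (ΔQ_A/Q̄_A)/(ΔP_B/P̄_B) = (352/2946.0)/(14.9/36.55) ≈ 0.29.

0.29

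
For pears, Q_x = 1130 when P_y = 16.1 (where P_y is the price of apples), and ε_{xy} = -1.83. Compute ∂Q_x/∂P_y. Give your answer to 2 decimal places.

-128.44

ε = (∂Q_x/∂P_y)·(P_y/Q_x) ⇒ ∂Q_x/∂P_y = ε·Q_x/P_y = -1.83 × 1130/16.1 ≈ -128.44.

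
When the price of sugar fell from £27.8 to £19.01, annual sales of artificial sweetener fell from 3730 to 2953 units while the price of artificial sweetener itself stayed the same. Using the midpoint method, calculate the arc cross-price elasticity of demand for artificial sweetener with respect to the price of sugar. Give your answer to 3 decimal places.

ΔQ_A = 2953 − 3730 = -777; ΔP_B = 19.01 − 27.8 = -8.79.
Midpoints: Q̄_A = 3341.5, P̄_B = 23.41.
ε = (ΔQ_A/Q̄_A)/(ΔP_B/P̄_B) = (-777/3341.5)/(-8.79/23.41) ≈ 0.619.
ε > 0: artificial sweetener and sugar are substitutes.

0.619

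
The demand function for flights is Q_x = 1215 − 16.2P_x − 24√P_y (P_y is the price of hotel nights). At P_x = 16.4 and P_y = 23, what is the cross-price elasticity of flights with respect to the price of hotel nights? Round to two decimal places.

-0.07

At P_x = 16.4 and P_y = 23: Q_x = 834.220.
∂Q_x/∂P_y = -24/(2√P_y) = -24/(2√23) = -2.5022.
ε = (∂Q_x/∂P_y)(P_y/Q_x) = -2.5022 × (23/834.220) ≈ -0.07.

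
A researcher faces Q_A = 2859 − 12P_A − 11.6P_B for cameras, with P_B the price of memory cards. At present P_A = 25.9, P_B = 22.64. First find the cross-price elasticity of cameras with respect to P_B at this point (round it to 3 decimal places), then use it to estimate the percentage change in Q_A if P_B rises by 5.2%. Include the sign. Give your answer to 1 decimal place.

-0.6%

At P_A = 25.9, P_B = 22.64: Q_A = 2285.576.
∂Q_A/∂P_B = -11.6.
ε = (∂Q_A/∂P_B)(P_B/Q_A) = -11.6000 × 22.64/2285.576 ≈ -0.115.
%ΔQ_A ≈ ε × %ΔP_B = -0.115 × (5.2%) = -0.6%.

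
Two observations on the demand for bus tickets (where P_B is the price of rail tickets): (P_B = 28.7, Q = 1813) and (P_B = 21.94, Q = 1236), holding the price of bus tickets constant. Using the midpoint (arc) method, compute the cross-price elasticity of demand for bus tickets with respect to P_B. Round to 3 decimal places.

1.418

ΔQ_A = 1236 − 1813 = -577; ΔP_B = 21.94 − 28.7 = -6.76.
Midpoints: Q̄_A = 1524.5, P̄_B = 25.32.
ε = (ΔQ_A/Q̄_A)/(ΔP_B/P̄_B) = (-577/1524.5)/(-6.76/25.32) ≈ 1.418.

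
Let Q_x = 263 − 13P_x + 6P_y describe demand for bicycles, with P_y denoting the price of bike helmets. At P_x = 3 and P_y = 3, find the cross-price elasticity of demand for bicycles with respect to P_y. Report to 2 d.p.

At P_x = 3 and P_y = 3: Q_x = 242.
∂Q_x/∂P_y = 6.
ε = (∂Q_x/∂P_y)(P_y/Q_x) = 6 × (3/242) ≈ 0.07.
Since ε > 0, bicycles and bike helmets are substitutes.

0.07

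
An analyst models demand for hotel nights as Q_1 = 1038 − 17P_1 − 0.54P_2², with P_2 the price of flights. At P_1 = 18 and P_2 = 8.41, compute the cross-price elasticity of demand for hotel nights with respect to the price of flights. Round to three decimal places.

At P_1 = 18 and P_2 = 8.41: Q_1 = 693.807.
∂Q_1/∂P_2 = -1.08P_2 = -1.08(8.41) = -9.0828.
ε = (∂Q_1/∂P_2)(P_2/Q_1) = -9.0828 × (8.41/693.807) ≈ -0.110.
ε < 0: complements.

-0.110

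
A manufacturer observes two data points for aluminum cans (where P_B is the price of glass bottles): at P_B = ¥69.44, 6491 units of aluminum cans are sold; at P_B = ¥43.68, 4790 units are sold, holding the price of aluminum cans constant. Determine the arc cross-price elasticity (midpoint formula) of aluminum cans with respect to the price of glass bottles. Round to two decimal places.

ΔQ_A = 4790 − 6491 = -1701; ΔP_B = 43.68 − 69.44 = -25.76.
Midpoints: Q̄_A = 5640.5, P̄_B = 56.56.
ε = (ΔQ_A/Q̄_A)/(ΔP_B/P̄_B) = (-1701/5640.5)/(-25.76/56.56) ≈ 0.66.
ε > 0: aluminum cans and glass bottles are substitutes.

0.66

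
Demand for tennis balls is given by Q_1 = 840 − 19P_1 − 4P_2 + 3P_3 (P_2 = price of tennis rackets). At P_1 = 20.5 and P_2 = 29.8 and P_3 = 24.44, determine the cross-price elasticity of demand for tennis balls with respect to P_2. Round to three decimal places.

At P_1 = 20.5 and P_2 = 29.8 and P_3 = 24.44: Q_1 = 404.62.
∂Q_1/∂P_2 = -4.
ε = (∂Q_1/∂P_2)(P_2/Q_1) = -4 × (29.8/404.62) ≈ -0.295.

-0.295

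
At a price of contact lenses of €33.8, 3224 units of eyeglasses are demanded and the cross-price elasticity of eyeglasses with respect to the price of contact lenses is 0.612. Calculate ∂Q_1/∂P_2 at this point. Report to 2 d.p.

ε = (∂Q_1/∂P_2)·(P_2/Q_1) ⇒ ∂Q_1/∂P_2 = ε·Q_1/P_2 = 0.612 × 3224/33.8 ≈ 58.38.

58.38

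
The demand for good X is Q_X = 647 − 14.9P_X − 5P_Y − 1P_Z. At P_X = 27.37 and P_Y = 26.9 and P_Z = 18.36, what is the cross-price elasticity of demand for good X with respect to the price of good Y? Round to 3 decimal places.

At P_X = 27.37 and P_Y = 26.9 and P_Z = 18.36: Q_X = 86.327.
∂Q_X/∂P_Y = -5.
ε = (∂Q_X/∂P_Y)(P_Y/Q_X) = -5 × (26.9/86.327) ≈ -1.558.
Since ε < 0, good X and good Y are complements.

-1.558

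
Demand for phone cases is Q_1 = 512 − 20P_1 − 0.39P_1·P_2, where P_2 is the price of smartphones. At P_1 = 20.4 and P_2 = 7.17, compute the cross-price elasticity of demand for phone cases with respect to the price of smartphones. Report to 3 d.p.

-1.215

At P_1 = 20.4 and P_2 = 7.17: Q_1 = 46.955.
∂Q_1/∂P_2 = -0.39P_1 = -0.39(20.4) = -7.9560.
ε = (∂Q_1/∂P_2)(P_2/Q_1) = -7.9560 × (7.17/46.955) ≈ -1.215.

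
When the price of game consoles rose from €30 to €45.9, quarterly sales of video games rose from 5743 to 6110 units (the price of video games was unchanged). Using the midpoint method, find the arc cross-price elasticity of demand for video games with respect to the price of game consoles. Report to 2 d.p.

0.15

ΔQ_A = 6110 − 5743 = 367; ΔP_B = 45.9 − 30 = 15.9.
Midpoints: Q̄_A = 5926.5, P̄_B = 37.95.
ε = (ΔQ_A/Q̄_A)/(ΔP_B/P̄_B) = (367/5926.5)/(15.9/37.95) ≈ 0.15.
ε > 0: video games and game consoles are substitutes.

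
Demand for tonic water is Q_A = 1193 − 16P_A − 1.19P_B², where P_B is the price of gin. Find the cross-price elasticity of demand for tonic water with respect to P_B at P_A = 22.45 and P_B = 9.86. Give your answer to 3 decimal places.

At P_A = 22.45 and P_B = 9.86: Q_A = 718.109.
∂Q_A/∂P_B = -2.38P_B = -2.38(9.86) = -23.4668.
ε = (∂Q_A/∂P_B)(P_B/Q_A) = -23.4668 × (9.86/718.109) ≈ -0.322.
ε < 0: complements.

-0.322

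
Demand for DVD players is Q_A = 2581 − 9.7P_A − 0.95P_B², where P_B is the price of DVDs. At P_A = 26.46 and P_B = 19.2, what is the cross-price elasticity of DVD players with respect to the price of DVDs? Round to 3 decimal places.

At P_A = 26.46 and P_B = 19.2: Q_A = 1974.13.
∂Q_A/∂P_B = -1.9P_B = -1.9(19.2) = -36.4800.
ε = (∂Q_A/∂P_B)(P_B/Q_A) = -36.4800 × (19.2/1974.13) ≈ -0.355.
ε < 0: complements.

-0.355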